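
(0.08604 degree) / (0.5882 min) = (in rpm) 0.0004063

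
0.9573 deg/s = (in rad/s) 0.01671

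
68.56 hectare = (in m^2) 6.856e+05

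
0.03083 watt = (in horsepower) 4.134e-05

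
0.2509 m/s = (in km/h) 0.9032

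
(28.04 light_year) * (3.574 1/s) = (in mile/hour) 2.121e+18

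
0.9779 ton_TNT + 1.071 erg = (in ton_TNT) 0.9779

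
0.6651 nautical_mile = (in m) 1232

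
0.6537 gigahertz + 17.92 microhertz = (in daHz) 6.537e+07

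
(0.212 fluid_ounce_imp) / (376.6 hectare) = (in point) 4.534e-09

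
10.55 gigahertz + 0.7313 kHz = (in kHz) 1.055e+07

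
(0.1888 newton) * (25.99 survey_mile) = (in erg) 7.897e+10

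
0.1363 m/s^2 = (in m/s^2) 0.1363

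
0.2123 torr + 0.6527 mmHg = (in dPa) 1153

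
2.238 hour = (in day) 0.09325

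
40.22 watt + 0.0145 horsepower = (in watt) 51.03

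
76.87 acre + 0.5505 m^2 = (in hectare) 31.11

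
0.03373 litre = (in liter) 0.03373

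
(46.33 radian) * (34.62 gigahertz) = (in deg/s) 9.19e+13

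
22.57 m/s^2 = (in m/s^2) 22.57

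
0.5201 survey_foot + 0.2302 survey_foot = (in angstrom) 2.287e+09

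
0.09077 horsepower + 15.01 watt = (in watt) 82.7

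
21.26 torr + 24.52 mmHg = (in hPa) 61.03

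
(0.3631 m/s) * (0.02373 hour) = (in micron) 3.102e+07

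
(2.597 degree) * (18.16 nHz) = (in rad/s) 8.231e-10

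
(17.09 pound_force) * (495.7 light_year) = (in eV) 2.225e+39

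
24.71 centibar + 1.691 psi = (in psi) 5.275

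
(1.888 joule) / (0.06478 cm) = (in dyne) 2.914e+08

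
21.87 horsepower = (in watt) 1.631e+04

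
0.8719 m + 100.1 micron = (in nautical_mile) 0.0004708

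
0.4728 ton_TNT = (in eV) 1.235e+28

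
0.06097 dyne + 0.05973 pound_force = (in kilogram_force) 0.02709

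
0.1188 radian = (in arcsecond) 2.45e+04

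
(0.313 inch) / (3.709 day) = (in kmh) 8.931e-08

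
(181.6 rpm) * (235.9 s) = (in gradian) 2.856e+05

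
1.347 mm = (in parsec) 4.365e-20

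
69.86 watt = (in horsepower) 0.09368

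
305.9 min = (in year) 0.000582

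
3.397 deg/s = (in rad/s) 0.05929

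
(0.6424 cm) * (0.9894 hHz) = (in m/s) 0.6356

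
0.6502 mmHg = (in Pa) 86.69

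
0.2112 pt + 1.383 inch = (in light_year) 3.721e-18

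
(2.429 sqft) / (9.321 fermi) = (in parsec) 0.0007846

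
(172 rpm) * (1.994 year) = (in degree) 6.49e+10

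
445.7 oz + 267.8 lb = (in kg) 134.1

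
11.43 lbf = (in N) 50.84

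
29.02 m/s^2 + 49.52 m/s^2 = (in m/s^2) 78.54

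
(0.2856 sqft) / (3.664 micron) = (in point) 2.053e+07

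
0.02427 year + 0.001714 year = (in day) 9.484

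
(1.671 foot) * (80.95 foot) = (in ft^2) 135.3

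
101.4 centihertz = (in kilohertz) 0.001014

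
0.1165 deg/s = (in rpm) 0.01942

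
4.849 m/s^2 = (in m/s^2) 4.849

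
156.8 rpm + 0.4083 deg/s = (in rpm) 156.9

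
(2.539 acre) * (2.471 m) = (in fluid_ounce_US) 8.585e+08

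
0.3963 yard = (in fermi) 3.624e+14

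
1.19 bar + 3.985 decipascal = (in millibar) 1190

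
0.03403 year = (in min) 1.789e+04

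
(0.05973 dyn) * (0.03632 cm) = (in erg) 0.002169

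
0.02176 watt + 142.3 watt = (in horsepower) 0.1909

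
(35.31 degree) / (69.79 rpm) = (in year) 2.674e-09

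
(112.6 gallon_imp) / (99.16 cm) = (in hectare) 5.162e-05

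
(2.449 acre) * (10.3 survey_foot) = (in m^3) 3.111e+04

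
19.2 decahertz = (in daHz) 19.2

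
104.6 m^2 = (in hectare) 0.01046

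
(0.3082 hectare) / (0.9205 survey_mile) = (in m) 2.08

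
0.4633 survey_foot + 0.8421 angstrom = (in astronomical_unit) 9.44e-13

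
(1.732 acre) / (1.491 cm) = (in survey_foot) 1.542e+06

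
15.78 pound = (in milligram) 7.158e+06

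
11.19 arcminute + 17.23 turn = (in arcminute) 3.722e+05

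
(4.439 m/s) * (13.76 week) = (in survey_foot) 1.212e+08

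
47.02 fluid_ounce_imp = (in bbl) 0.008403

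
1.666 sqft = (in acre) 3.825e-05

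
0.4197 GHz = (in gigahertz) 0.4197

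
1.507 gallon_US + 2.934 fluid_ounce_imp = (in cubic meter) 0.005788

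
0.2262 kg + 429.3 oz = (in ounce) 437.3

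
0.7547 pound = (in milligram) 3.423e+05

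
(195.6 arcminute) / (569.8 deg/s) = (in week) 9.46e-09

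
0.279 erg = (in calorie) 6.668e-09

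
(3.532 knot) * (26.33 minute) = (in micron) 2.871e+09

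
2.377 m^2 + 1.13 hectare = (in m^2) 1.13e+04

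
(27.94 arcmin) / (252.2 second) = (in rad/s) 3.223e-05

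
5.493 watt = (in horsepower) 0.007366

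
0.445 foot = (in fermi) 1.356e+14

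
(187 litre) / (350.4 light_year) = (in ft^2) 6.072e-19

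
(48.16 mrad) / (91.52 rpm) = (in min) 8.375e-05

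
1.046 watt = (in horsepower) 0.001403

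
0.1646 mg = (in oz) 5.806e-06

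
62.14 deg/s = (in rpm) 10.36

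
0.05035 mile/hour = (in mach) 6.61e-05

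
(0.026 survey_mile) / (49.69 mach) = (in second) 0.002473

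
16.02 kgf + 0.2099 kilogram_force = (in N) 159.2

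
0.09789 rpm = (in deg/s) 0.5873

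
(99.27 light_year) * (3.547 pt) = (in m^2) 1.175e+15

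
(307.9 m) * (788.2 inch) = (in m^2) 6164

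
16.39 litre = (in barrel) 0.1031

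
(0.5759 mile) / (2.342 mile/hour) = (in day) 0.01025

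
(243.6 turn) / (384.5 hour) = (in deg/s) 0.06336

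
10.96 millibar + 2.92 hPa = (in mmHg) 10.41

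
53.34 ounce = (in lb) 3.334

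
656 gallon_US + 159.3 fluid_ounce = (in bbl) 15.65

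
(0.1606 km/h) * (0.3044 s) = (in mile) 8.438e-06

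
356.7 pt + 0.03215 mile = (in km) 0.05187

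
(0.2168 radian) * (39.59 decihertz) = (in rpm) 8.196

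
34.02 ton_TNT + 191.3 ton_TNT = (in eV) 5.884e+30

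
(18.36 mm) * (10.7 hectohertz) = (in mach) 0.0577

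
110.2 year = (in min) 5.792e+07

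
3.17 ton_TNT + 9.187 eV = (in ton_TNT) 3.17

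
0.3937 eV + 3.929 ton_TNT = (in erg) 1.644e+17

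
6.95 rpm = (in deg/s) 41.7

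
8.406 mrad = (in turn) 0.001338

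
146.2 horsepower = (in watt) 1.09e+05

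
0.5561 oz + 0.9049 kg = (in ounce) 32.48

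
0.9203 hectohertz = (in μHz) 9.203e+07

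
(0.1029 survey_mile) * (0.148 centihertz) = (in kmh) 0.8823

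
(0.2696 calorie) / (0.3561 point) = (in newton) 8979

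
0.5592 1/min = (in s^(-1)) 0.00932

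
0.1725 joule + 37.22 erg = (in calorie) 0.04123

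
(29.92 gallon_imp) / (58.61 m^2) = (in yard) 0.002538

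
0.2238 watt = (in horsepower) 0.0003001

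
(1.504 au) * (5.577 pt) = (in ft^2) 4.765e+09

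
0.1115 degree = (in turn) 0.0003097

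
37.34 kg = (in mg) 3.734e+07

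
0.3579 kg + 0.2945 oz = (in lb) 0.8074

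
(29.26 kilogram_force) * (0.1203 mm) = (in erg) 3.452e+05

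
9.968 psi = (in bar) 0.6873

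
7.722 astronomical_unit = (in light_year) 0.0001221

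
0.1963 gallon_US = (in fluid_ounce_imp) 26.15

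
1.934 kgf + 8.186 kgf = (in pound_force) 22.31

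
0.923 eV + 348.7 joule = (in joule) 348.7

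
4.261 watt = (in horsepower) 0.005714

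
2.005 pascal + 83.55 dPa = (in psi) 0.001503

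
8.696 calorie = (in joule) 36.38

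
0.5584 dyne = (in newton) 5.584e-06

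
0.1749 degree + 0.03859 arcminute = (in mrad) 3.064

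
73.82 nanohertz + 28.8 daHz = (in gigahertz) 2.88e-07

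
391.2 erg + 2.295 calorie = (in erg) 9.602e+07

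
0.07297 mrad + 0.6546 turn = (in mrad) 4113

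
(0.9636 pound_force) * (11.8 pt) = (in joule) 0.01784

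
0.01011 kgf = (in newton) 0.09915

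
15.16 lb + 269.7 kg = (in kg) 276.6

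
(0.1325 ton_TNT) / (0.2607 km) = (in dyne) 2.127e+11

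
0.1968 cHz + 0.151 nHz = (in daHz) 0.0001968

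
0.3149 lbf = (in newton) 1.401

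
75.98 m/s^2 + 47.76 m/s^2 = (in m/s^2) 123.7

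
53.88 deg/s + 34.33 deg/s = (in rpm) 14.7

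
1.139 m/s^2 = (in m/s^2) 1.139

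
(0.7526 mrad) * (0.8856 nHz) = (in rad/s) 6.665e-13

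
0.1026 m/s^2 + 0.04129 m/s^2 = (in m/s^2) 0.1439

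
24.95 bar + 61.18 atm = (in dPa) 8.694e+07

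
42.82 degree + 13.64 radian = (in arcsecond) 2.968e+06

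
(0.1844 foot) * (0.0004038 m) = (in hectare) 2.27e-09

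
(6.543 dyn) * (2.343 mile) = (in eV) 1.54e+18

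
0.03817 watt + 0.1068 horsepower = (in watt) 79.68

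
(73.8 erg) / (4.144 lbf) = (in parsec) 1.297e-23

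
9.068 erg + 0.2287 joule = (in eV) 1.427e+18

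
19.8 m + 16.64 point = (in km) 0.01981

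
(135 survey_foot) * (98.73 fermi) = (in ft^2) 4.373e-11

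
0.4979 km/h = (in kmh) 0.4979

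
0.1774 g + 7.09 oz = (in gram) 201.2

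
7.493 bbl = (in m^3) 1.191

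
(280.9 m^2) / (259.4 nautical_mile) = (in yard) 0.0006394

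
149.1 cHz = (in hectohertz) 0.01491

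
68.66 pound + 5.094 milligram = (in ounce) 1099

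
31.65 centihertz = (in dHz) 3.165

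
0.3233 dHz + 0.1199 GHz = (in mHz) 1.199e+11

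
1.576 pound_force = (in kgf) 0.7149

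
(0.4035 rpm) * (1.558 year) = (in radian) 2.076e+06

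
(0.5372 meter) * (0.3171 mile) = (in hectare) 0.02741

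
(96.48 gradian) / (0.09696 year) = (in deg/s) 2.84e-05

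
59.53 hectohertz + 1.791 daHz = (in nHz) 5.971e+12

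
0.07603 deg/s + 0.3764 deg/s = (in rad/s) 0.007896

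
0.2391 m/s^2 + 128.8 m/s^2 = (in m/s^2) 129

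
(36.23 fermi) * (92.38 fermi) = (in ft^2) 3.603e-26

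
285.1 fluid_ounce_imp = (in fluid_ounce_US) 273.9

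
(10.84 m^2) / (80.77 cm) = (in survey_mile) 0.008339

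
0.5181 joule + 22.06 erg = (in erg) 5.181e+06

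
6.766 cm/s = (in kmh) 0.2436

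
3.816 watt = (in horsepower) 0.005117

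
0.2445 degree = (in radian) 0.004267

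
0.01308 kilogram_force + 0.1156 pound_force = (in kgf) 0.06552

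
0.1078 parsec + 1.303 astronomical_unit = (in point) 9.43e+18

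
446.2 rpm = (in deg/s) 2677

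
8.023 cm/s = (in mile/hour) 0.1795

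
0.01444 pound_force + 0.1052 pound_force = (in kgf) 0.05427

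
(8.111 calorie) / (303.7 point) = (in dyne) 3.168e+07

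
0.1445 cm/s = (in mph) 0.003232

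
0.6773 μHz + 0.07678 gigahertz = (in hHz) 7.678e+05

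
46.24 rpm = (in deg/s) 277.4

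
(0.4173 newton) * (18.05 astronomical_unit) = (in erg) 1.127e+19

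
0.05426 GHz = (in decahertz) 5.426e+06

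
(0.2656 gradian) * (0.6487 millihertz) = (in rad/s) 2.706e-06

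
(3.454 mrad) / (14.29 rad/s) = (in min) 4.028e-06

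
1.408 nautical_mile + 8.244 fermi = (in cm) 2.608e+05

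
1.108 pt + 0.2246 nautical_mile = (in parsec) 1.348e-14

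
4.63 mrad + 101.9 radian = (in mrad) 1.019e+05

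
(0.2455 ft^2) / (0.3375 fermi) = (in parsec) 0.00219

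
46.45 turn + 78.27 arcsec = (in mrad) 2.919e+05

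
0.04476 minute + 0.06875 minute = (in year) 2.16e-07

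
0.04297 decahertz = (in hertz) 0.4297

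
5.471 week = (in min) 5.515e+04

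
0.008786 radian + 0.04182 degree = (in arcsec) 1963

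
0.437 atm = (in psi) 6.422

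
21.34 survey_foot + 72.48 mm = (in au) 4.396e-11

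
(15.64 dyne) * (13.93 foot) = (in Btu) 6.294e-07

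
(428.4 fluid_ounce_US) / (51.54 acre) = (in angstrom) 607.4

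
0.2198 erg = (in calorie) 5.253e-09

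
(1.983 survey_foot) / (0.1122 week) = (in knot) 1.731e-05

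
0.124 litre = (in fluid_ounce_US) 4.193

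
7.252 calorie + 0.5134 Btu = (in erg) 5.72e+09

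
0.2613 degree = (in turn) 0.0007258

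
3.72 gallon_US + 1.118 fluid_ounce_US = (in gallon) 3.729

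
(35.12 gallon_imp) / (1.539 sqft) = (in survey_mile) 0.0006939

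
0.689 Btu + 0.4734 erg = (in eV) 4.537e+21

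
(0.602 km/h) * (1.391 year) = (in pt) 2.079e+10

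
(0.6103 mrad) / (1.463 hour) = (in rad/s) 1.159e-07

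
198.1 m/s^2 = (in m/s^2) 198.1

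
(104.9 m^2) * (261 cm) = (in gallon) 7.233e+04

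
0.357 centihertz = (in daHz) 0.000357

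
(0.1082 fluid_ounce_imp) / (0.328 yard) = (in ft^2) 0.0001103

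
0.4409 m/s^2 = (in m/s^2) 0.4409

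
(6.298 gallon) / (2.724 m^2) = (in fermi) 8.752e+12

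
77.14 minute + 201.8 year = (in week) 1.052e+04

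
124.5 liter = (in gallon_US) 32.89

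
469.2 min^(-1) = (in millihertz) 7820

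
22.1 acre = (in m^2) 8.944e+04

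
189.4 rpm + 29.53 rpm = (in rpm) 218.9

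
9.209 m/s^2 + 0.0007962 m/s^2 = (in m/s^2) 9.21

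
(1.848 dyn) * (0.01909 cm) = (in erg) 0.03528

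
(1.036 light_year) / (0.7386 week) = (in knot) 4.265e+10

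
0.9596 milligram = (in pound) 2.116e-06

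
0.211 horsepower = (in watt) 157.3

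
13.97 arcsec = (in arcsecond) 13.97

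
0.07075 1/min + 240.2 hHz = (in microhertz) 2.402e+10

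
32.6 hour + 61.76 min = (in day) 1.401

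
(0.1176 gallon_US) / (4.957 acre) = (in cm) 2.219e-06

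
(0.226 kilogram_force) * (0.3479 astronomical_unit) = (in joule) 1.153e+11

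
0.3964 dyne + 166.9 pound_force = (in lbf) 166.9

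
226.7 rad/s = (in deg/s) 1.299e+04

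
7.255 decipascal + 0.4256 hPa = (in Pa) 43.29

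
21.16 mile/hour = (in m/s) 9.459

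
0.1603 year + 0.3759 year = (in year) 0.5362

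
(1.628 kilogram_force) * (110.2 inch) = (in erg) 4.469e+08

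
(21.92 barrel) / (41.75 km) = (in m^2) 8.347e-05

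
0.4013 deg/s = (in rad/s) 0.007004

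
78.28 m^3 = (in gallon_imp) 1.722e+04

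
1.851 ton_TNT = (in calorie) 1.851e+09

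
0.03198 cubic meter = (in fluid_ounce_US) 1081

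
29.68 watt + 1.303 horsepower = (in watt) 1001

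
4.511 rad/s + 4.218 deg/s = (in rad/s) 4.585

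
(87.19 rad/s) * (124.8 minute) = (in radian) 6.529e+05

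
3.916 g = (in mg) 3916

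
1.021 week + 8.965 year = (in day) 3279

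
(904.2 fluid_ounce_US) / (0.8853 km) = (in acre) 7.464e-09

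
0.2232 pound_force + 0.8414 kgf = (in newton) 9.244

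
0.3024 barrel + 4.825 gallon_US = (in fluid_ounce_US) 2243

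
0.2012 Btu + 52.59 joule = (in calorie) 63.3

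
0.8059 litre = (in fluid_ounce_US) 27.25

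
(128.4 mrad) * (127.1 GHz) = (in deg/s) 9.35e+11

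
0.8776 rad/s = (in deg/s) 50.28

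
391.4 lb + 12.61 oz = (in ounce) 6275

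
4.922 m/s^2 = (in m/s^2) 4.922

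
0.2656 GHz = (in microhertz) 2.656e+14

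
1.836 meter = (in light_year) 1.941e-16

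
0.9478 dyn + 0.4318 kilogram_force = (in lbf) 0.952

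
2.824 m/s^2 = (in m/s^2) 2.824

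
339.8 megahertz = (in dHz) 3.398e+09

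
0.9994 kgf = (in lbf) 2.203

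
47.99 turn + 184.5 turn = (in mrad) 1.461e+06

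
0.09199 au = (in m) 1.376e+10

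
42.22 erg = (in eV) 2.635e+13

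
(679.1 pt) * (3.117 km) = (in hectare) 0.07467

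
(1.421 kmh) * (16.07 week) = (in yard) 4.195e+06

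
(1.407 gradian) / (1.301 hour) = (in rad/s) 4.719e-06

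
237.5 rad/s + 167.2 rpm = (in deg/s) 1.461e+04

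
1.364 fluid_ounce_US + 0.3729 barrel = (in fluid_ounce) 2006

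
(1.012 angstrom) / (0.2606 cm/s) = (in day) 4.495e-13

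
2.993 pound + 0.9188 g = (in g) 1359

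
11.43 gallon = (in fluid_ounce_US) 1463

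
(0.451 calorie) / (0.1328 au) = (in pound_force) 2.135e-11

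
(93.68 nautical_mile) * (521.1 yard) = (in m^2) 8.267e+07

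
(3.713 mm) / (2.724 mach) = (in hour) 1.112e-09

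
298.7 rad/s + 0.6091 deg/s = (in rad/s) 298.7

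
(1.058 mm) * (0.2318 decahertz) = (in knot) 0.004767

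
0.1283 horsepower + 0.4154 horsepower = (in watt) 405.4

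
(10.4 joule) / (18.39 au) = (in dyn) 3.78e-07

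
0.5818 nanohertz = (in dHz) 5.818e-09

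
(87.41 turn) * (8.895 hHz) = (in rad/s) 4.885e+05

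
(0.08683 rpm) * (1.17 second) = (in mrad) 10.64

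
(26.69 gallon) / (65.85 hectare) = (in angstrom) 1534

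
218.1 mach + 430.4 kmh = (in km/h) 2.678e+05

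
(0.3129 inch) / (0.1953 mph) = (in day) 1.054e-06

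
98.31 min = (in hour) 1.639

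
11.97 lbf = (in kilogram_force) 5.43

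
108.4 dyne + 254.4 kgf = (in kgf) 254.4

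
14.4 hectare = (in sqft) 1.55e+06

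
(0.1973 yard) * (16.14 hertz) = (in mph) 6.514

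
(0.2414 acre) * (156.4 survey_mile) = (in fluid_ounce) 8.315e+12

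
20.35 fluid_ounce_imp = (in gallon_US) 0.1527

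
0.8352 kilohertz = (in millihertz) 8.352e+05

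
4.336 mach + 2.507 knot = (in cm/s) 1.478e+05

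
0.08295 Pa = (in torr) 0.0006222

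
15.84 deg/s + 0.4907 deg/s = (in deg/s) 16.33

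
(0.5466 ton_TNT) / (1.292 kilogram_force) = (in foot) 5.922e+08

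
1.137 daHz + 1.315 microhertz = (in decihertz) 113.7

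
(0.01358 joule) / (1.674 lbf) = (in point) 5.17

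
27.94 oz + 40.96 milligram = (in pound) 1.746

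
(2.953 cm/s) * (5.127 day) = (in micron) 1.308e+10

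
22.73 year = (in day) 8296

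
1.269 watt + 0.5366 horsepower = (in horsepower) 0.5383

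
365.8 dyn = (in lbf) 0.0008224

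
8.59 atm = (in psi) 126.2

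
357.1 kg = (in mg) 3.571e+08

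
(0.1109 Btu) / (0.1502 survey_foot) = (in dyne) 2.556e+08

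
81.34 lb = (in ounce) 1301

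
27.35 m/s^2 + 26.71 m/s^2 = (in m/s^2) 54.06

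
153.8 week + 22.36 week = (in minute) 1.776e+06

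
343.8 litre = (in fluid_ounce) 1.163e+04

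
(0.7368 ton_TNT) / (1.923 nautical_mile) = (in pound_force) 1.946e+05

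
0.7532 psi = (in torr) 38.95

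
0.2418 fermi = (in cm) 2.418e-14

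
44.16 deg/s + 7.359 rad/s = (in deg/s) 465.8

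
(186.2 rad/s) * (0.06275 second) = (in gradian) 743.8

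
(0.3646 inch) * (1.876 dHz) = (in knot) 0.003377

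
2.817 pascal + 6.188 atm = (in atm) 6.188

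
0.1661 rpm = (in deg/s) 0.9966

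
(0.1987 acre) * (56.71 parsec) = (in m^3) 1.407e+21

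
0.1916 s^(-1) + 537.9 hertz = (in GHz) 5.381e-07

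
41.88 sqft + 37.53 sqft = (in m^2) 7.377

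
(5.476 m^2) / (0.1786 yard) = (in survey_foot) 110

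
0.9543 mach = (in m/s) 324.9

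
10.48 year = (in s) 3.305e+08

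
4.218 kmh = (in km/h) 4.218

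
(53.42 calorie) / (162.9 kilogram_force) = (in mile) 8.694e-05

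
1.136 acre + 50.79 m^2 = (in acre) 1.149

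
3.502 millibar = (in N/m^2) 350.2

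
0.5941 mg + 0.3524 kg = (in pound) 0.7769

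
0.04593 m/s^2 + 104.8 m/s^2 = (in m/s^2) 104.8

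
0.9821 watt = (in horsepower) 0.001317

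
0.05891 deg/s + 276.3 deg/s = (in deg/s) 276.4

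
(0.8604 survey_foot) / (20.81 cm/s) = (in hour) 0.0003501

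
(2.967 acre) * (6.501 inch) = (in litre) 1.983e+06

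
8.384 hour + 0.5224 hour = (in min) 534.4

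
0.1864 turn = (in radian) 1.171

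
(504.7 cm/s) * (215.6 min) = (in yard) 7.14e+04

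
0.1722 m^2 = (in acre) 4.255e-05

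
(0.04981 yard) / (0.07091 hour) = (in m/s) 0.0001784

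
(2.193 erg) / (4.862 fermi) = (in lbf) 1.014e+07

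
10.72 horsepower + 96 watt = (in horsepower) 10.85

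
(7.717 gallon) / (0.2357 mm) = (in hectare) 0.01239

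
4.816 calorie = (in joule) 20.15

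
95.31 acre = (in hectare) 38.57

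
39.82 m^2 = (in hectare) 0.003982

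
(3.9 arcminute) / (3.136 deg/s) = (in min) 0.0003455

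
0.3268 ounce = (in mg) 9265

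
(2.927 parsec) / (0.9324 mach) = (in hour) 7.902e+10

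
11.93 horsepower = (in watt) 8896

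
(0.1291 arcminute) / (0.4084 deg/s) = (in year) 1.671e-10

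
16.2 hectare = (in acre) 40.03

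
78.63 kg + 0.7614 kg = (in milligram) 7.939e+07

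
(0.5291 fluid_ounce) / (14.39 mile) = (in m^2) 6.757e-10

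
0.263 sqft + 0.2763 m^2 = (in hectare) 3.007e-05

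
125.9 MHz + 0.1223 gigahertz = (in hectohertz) 2.482e+06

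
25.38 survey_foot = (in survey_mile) 0.004807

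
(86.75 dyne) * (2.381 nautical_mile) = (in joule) 3.825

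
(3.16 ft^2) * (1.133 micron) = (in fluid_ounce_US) 0.01125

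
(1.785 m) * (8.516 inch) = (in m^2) 0.3861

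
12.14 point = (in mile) 2.661e-06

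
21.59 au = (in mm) 3.23e+15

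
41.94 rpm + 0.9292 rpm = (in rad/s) 4.489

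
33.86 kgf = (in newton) 332.1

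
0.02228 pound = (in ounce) 0.3565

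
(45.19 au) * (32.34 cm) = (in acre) 5.402e+08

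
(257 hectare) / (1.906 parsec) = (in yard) 4.779e-11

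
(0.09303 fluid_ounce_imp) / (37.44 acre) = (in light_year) 1.844e-27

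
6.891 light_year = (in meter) 6.519e+16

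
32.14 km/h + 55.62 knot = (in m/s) 37.54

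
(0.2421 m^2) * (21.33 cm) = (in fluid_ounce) 1746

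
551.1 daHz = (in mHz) 5.511e+06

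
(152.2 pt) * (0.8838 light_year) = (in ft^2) 4.832e+15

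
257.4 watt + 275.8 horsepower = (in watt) 2.059e+05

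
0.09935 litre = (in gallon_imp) 0.02185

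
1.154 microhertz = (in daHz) 1.154e-07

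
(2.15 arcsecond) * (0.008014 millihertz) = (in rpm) 7.977e-10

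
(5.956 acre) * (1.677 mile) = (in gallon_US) 1.718e+10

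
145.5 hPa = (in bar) 0.1455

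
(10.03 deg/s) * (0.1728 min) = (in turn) 0.2889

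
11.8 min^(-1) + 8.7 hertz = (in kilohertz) 0.008897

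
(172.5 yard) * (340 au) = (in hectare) 8.023e+11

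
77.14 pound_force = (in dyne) 3.431e+07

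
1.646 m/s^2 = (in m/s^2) 1.646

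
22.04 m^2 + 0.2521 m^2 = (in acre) 0.005508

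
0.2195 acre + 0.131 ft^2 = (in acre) 0.2195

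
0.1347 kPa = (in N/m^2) 134.7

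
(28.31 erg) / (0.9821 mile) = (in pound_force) 4.027e-10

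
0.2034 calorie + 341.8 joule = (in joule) 342.7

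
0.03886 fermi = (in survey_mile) 2.415e-20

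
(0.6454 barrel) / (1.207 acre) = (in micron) 21.01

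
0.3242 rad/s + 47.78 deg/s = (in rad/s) 1.158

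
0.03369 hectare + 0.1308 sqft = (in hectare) 0.03369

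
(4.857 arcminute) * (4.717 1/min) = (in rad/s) 0.0001111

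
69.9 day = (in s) 6.039e+06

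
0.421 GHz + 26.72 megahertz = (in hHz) 4.477e+06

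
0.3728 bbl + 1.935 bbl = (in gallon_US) 96.93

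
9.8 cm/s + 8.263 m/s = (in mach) 0.02456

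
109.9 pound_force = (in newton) 488.9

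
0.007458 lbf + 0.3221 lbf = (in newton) 1.466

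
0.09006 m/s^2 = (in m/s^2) 0.09006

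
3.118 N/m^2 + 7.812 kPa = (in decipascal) 7.815e+04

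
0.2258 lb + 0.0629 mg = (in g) 102.4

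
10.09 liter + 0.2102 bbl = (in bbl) 0.2737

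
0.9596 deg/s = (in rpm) 0.1599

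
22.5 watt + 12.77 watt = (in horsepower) 0.0473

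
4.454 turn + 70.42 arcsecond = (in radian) 27.99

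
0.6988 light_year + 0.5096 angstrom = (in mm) 6.611e+18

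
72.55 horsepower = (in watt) 5.41e+04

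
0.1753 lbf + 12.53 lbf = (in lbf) 12.71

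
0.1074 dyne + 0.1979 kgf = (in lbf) 0.4363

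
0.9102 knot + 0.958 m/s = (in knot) 2.772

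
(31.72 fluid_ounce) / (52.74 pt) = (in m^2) 0.05042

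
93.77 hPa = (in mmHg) 70.33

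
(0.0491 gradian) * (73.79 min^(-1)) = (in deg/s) 0.05435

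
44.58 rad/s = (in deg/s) 2554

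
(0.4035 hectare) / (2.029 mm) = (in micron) 1.989e+12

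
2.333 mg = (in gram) 0.002333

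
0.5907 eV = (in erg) 9.464e-13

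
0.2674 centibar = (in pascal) 267.4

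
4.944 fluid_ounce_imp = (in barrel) 0.0008836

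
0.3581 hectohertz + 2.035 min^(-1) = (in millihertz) 3.584e+04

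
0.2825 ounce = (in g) 8.009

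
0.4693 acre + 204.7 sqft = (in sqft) 2.065e+04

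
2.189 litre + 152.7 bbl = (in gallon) 6414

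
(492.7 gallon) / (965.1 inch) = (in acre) 1.88e-05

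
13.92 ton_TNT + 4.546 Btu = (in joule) 5.824e+10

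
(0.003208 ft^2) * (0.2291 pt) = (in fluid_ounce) 0.0008145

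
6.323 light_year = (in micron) 5.982e+22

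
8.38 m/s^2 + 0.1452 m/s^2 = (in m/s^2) 8.525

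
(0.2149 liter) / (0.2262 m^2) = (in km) 9.5e-07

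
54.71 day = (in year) 0.1499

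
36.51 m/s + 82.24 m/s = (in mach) 0.3488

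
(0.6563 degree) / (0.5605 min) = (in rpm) 0.003253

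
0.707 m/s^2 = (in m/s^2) 0.707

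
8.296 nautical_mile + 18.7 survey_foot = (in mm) 1.537e+07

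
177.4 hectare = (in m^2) 1.774e+06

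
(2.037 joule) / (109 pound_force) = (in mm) 4.201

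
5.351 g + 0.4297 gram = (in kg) 0.005781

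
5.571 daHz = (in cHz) 5571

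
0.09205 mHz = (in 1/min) 0.005523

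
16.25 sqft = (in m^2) 1.51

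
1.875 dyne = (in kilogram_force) 1.912e-06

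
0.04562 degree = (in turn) 0.0001267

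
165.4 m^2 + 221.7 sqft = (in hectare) 0.0186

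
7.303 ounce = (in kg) 0.207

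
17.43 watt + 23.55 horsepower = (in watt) 1.758e+04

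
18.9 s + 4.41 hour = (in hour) 4.415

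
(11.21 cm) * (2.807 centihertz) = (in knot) 0.006117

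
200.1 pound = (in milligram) 9.076e+07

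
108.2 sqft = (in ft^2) 108.2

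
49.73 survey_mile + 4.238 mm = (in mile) 49.73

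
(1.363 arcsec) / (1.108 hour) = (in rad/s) 1.657e-09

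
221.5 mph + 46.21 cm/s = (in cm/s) 9948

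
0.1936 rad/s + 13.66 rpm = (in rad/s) 1.624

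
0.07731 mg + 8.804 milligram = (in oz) 0.0003133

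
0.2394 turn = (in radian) 1.504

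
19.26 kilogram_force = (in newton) 188.9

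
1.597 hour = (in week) 0.009506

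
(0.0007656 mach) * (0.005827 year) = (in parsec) 1.552e-12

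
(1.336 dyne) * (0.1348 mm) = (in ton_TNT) 4.304e-19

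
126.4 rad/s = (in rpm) 1207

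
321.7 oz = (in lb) 20.11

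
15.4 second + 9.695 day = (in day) 9.695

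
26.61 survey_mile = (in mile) 26.61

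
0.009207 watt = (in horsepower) 1.235e-05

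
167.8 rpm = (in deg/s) 1007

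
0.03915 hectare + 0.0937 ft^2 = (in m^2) 391.5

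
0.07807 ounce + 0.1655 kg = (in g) 167.7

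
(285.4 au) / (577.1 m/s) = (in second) 7.398e+10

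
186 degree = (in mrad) 3246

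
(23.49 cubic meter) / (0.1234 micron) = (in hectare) 1.904e+04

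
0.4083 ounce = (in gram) 11.58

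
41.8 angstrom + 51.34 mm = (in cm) 5.134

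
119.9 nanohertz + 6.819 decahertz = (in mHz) 6.819e+04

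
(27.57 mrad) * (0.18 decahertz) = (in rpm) 0.4739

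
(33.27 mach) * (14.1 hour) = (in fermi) 5.75e+23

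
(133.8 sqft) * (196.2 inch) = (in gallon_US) 1.636e+04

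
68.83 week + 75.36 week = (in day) 1009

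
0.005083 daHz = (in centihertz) 5.083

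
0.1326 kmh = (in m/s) 0.03683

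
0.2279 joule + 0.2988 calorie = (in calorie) 0.3533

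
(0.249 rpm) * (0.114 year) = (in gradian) 5.968e+06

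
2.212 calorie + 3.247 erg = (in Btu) 0.008772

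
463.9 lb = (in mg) 2.104e+08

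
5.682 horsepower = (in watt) 4237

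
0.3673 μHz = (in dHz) 3.673e-06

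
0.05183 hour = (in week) 0.0003085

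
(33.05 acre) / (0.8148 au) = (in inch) 4.32e-05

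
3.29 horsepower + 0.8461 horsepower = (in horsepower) 4.136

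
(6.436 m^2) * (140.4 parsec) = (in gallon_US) 7.366e+21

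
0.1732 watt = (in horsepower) 0.0002323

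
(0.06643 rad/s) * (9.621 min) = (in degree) 2197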